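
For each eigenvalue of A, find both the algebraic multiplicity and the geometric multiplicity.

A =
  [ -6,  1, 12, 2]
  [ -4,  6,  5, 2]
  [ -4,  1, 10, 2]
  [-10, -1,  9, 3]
λ = -2: alg = 1, geom = 1; λ = 5: alg = 3, geom = 2

Step 1 — factor the characteristic polynomial to read off the algebraic multiplicities:
  χ_A(x) = (x - 5)^3*(x + 2)

Step 2 — compute geometric multiplicities via the rank-nullity identity g(λ) = n − rank(A − λI):
  rank(A − (-2)·I) = 3, so dim ker(A − (-2)·I) = n − 3 = 1
  rank(A − (5)·I) = 2, so dim ker(A − (5)·I) = n − 2 = 2

Summary:
  λ = -2: algebraic multiplicity = 1, geometric multiplicity = 1
  λ = 5: algebraic multiplicity = 3, geometric multiplicity = 2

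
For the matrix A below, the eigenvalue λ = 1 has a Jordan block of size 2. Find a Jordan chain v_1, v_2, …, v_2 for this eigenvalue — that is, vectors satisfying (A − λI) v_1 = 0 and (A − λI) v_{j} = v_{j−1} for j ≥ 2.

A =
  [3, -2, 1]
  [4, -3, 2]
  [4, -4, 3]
A Jordan chain for λ = 1 of length 2:
v_1 = (2, 4, 4)ᵀ
v_2 = (1, 0, 0)ᵀ

Let N = A − (1)·I. We want v_2 with N^2 v_2 = 0 but N^1 v_2 ≠ 0; then v_{j-1} := N · v_j for j = 2, …, 2.

Pick v_2 = (1, 0, 0)ᵀ.
Then v_1 = N · v_2 = (2, 4, 4)ᵀ.

Sanity check: (A − (1)·I) v_1 = (0, 0, 0)ᵀ = 0. ✓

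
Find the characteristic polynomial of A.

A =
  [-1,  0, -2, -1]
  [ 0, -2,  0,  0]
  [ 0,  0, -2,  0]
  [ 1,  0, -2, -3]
x^4 + 8*x^3 + 24*x^2 + 32*x + 16

Expanding det(x·I − A) (e.g. by cofactor expansion or by noting that A is similar to its Jordan form J, which has the same characteristic polynomial as A) gives
  χ_A(x) = x^4 + 8*x^3 + 24*x^2 + 32*x + 16
which factors as (x + 2)^4. The eigenvalues (with algebraic multiplicities) are λ = -2 with multiplicity 4.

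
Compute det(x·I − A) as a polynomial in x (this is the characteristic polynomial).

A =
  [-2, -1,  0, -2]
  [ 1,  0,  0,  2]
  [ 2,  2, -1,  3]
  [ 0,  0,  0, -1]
x^4 + 4*x^3 + 6*x^2 + 4*x + 1

Expanding det(x·I − A) (e.g. by cofactor expansion or by noting that A is similar to its Jordan form J, which has the same characteristic polynomial as A) gives
  χ_A(x) = x^4 + 4*x^3 + 6*x^2 + 4*x + 1
which factors as (x + 1)^4. The eigenvalues (with algebraic multiplicities) are λ = -1 with multiplicity 4.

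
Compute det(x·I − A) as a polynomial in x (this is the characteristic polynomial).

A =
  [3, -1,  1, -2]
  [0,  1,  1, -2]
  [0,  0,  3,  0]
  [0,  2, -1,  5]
x^4 - 12*x^3 + 54*x^2 - 108*x + 81

Expanding det(x·I − A) (e.g. by cofactor expansion or by noting that A is similar to its Jordan form J, which has the same characteristic polynomial as A) gives
  χ_A(x) = x^4 - 12*x^3 + 54*x^2 - 108*x + 81
which factors as (x - 3)^4. The eigenvalues (with algebraic multiplicities) are λ = 3 with multiplicity 4.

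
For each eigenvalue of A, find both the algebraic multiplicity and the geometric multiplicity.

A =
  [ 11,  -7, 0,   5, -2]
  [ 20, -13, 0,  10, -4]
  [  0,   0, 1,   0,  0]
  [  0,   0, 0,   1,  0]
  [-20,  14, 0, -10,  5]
λ = 1: alg = 5, geom = 4

Step 1 — factor the characteristic polynomial to read off the algebraic multiplicities:
  χ_A(x) = (x - 1)^5

Step 2 — compute geometric multiplicities via the rank-nullity identity g(λ) = n − rank(A − λI):
  rank(A − (1)·I) = 1, so dim ker(A − (1)·I) = n − 1 = 4

Summary:
  λ = 1: algebraic multiplicity = 5, geometric multiplicity = 4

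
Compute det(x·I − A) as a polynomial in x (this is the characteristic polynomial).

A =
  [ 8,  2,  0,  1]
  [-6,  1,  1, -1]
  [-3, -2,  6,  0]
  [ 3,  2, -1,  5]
x^4 - 20*x^3 + 150*x^2 - 500*x + 625

Expanding det(x·I − A) (e.g. by cofactor expansion or by noting that A is similar to its Jordan form J, which has the same characteristic polynomial as A) gives
  χ_A(x) = x^4 - 20*x^3 + 150*x^2 - 500*x + 625
which factors as (x - 5)^4. The eigenvalues (with algebraic multiplicities) are λ = 5 with multiplicity 4.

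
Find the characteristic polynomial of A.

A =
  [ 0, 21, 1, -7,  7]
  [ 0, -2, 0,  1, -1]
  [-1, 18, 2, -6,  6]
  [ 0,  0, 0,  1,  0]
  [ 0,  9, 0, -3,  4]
x^5 - 5*x^4 + 10*x^3 - 10*x^2 + 5*x - 1

Expanding det(x·I − A) (e.g. by cofactor expansion or by noting that A is similar to its Jordan form J, which has the same characteristic polynomial as A) gives
  χ_A(x) = x^5 - 5*x^4 + 10*x^3 - 10*x^2 + 5*x - 1
which factors as (x - 1)^5. The eigenvalues (with algebraic multiplicities) are λ = 1 with multiplicity 5.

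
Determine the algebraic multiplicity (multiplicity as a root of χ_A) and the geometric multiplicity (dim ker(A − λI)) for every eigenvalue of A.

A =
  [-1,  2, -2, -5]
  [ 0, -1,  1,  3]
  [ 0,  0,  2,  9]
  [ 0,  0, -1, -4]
λ = -1: alg = 4, geom = 2

Step 1 — factor the characteristic polynomial to read off the algebraic multiplicities:
  χ_A(x) = (x + 1)^4

Step 2 — compute geometric multiplicities via the rank-nullity identity g(λ) = n − rank(A − λI):
  rank(A − (-1)·I) = 2, so dim ker(A − (-1)·I) = n − 2 = 2

Summary:
  λ = -1: algebraic multiplicity = 4, geometric multiplicity = 2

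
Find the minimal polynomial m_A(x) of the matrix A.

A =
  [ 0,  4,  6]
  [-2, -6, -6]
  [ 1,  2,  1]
x^2 + 3*x + 2

The characteristic polynomial is χ_A(x) = (x + 1)*(x + 2)^2, so the eigenvalues are known. The minimal polynomial is
  m_A(x) = Π_λ (x − λ)^{k_λ}
where k_λ is the size of the *largest* Jordan block for λ (equivalently, the smallest k with (A − λI)^k v = 0 for every generalised eigenvector v of λ).

  λ = -2: largest Jordan block has size 1, contributing (x + 2)
  λ = -1: largest Jordan block has size 1, contributing (x + 1)

So m_A(x) = (x + 1)*(x + 2) = x^2 + 3*x + 2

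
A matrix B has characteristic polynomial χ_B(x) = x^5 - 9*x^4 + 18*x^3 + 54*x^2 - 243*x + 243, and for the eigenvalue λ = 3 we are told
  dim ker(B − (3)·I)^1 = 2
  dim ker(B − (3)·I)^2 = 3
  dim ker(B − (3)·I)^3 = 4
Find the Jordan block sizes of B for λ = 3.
Block sizes for λ = 3: [3, 1]

From the dimensions of kernels of powers, the number of Jordan blocks of size at least j is d_j − d_{j−1} where d_j = dim ker(N^j) (with d_0 = 0). Computing the differences gives [2, 1, 1].
The number of blocks of size exactly k is (#blocks of size ≥ k) − (#blocks of size ≥ k + 1), so the partition is: 1 block(s) of size 1, 1 block(s) of size 3.
In nonincreasing order the block sizes are [3, 1].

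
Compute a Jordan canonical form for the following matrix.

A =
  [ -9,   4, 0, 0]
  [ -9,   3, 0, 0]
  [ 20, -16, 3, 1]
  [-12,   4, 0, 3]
J_2(-3) ⊕ J_2(3)

The characteristic polynomial is
  det(x·I − A) = x^4 - 18*x^2 + 81 = (x - 3)^2*(x + 3)^2

Eigenvalues and multiplicities (the geometric multiplicity of λ is n − rank(A − λI), which equals the number of Jordan blocks for λ):
  λ = -3: algebraic multiplicity = 2, geometric multiplicity = 1
  λ = 3: algebraic multiplicity = 2, geometric multiplicity = 1

Determining the block sizes for each eigenvalue:
  λ = -3: one block (gm = 1), so the single block has size am = 2 → block sizes [2]
  λ = 3: one block (gm = 1), so the single block has size am = 2 → block sizes [2]

Assembling the blocks gives a Jordan form
J =
  [-3,  1, 0, 0]
  [ 0, -3, 0, 0]
  [ 0,  0, 3, 1]
  [ 0,  0, 0, 3]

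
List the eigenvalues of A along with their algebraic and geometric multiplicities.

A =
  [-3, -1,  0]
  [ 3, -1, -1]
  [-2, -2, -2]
λ = -2: alg = 3, geom = 1

Step 1 — factor the characteristic polynomial to read off the algebraic multiplicities:
  χ_A(x) = (x + 2)^3

Step 2 — compute geometric multiplicities via the rank-nullity identity g(λ) = n − rank(A − λI):
  rank(A − (-2)·I) = 2, so dim ker(A − (-2)·I) = n − 2 = 1

Summary:
  λ = -2: algebraic multiplicity = 3, geometric multiplicity = 1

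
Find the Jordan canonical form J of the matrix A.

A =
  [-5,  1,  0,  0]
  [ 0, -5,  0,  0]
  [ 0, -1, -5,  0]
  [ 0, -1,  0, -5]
J_2(-5) ⊕ J_1(-5) ⊕ J_1(-5)

The characteristic polynomial is
  det(x·I − A) = x^4 + 20*x^3 + 150*x^2 + 500*x + 625 = (x + 5)^4

Eigenvalues and multiplicities (the geometric multiplicity of λ is n − rank(A − λI), which equals the number of Jordan blocks for λ):
  λ = -5: algebraic multiplicity = 4, geometric multiplicity = 3

Determining the block sizes for each eigenvalue:
  λ = -5: 3 blocks summing to 4 forces exactly one block of size 2 and the rest size 1 → block sizes [2, 1, 1]

Assembling the blocks gives a Jordan form
J =
  [-5,  1,  0,  0]
  [ 0, -5,  0,  0]
  [ 0,  0, -5,  0]
  [ 0,  0,  0, -5]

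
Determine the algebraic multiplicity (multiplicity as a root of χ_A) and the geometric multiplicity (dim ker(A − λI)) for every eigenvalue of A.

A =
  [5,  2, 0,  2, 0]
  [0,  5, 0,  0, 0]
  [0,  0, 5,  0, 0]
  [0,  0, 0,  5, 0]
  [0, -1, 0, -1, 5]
λ = 5: alg = 5, geom = 4

Step 1 — factor the characteristic polynomial to read off the algebraic multiplicities:
  χ_A(x) = (x - 5)^5

Step 2 — compute geometric multiplicities via the rank-nullity identity g(λ) = n − rank(A − λI):
  rank(A − (5)·I) = 1, so dim ker(A − (5)·I) = n − 1 = 4

Summary:
  λ = 5: algebraic multiplicity = 5, geometric multiplicity = 4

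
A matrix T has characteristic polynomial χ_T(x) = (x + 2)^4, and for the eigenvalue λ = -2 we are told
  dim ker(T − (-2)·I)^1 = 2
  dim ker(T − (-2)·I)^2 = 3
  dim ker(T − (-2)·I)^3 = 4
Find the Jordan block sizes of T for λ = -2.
Block sizes for λ = -2: [3, 1]

From the dimensions of kernels of powers, the number of Jordan blocks of size at least j is d_j − d_{j−1} where d_j = dim ker(N^j) (with d_0 = 0). Computing the differences gives [2, 1, 1].
The number of blocks of size exactly k is (#blocks of size ≥ k) − (#blocks of size ≥ k + 1), so the partition is: 1 block(s) of size 1, 1 block(s) of size 3.
In nonincreasing order the block sizes are [3, 1].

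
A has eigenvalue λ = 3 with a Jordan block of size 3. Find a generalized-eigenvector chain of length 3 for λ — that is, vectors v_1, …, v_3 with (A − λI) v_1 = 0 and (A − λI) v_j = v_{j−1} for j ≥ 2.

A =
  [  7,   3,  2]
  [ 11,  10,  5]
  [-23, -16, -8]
A Jordan chain for λ = 3 of length 3:
v_1 = (3, 6, -15)ᵀ
v_2 = (4, 11, -23)ᵀ
v_3 = (1, 0, 0)ᵀ

Let N = A − (3)·I. We want v_3 with N^3 v_3 = 0 but N^2 v_3 ≠ 0; then v_{j-1} := N · v_j for j = 3, …, 2.

Pick v_3 = (1, 0, 0)ᵀ.
Then v_2 = N · v_3 = (4, 11, -23)ᵀ.
Then v_1 = N · v_2 = (3, 6, -15)ᵀ.

Sanity check: (A − (3)·I) v_1 = (0, 0, 0)ᵀ = 0. ✓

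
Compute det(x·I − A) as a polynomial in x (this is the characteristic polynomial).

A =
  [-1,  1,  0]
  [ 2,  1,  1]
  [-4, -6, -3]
x^3 + 3*x^2 + 3*x + 1

Expanding det(x·I − A) (e.g. by cofactor expansion or by noting that A is similar to its Jordan form J, which has the same characteristic polynomial as A) gives
  χ_A(x) = x^3 + 3*x^2 + 3*x + 1
which factors as (x + 1)^3. The eigenvalues (with algebraic multiplicities) are λ = -1 with multiplicity 3.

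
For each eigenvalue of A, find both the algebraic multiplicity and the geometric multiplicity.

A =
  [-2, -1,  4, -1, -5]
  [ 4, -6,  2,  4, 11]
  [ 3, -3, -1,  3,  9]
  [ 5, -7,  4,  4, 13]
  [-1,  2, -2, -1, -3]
λ = -4: alg = 1, geom = 1; λ = -1: alg = 4, geom = 3

Step 1 — factor the characteristic polynomial to read off the algebraic multiplicities:
  χ_A(x) = (x + 1)^4*(x + 4)

Step 2 — compute geometric multiplicities via the rank-nullity identity g(λ) = n − rank(A − λI):
  rank(A − (-4)·I) = 4, so dim ker(A − (-4)·I) = n − 4 = 1
  rank(A − (-1)·I) = 2, so dim ker(A − (-1)·I) = n − 2 = 3

Summary:
  λ = -4: algebraic multiplicity = 1, geometric multiplicity = 1
  λ = -1: algebraic multiplicity = 4, geometric multiplicity = 3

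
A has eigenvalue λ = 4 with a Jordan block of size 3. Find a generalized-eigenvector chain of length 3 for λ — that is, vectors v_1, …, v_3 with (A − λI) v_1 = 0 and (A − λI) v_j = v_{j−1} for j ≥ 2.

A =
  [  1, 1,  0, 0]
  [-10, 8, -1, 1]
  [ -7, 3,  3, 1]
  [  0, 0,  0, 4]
A Jordan chain for λ = 4 of length 3:
v_1 = (-1, -3, -2, 0)ᵀ
v_2 = (-3, -10, -7, 0)ᵀ
v_3 = (1, 0, 0, 0)ᵀ

Let N = A − (4)·I. We want v_3 with N^3 v_3 = 0 but N^2 v_3 ≠ 0; then v_{j-1} := N · v_j for j = 3, …, 2.

Pick v_3 = (1, 0, 0, 0)ᵀ.
Then v_2 = N · v_3 = (-3, -10, -7, 0)ᵀ.
Then v_1 = N · v_2 = (-1, -3, -2, 0)ᵀ.

Sanity check: (A − (4)·I) v_1 = (0, 0, 0, 0)ᵀ = 0. ✓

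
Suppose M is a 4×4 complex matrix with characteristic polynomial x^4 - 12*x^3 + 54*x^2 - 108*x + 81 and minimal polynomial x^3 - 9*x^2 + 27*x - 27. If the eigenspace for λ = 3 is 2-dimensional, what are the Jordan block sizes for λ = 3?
Block sizes for λ = 3: [3, 1]

Step 1 — from the characteristic polynomial, algebraic multiplicity of λ = 3 is 4. From dim ker(M − (3)·I) = 2, there are exactly 2 Jordan blocks for λ = 3.
Step 2 — from the minimal polynomial, the factor (x − 3)^3 tells us the largest block for λ = 3 has size 3.
Step 3 — with total size 4, 2 blocks, and largest block 3, the block sizes (in nonincreasing order) are [3, 1].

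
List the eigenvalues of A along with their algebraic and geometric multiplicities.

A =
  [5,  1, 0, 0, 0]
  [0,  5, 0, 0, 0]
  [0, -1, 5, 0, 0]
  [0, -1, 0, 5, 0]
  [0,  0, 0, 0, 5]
λ = 5: alg = 5, geom = 4

Step 1 — factor the characteristic polynomial to read off the algebraic multiplicities:
  χ_A(x) = (x - 5)^5

Step 2 — compute geometric multiplicities via the rank-nullity identity g(λ) = n − rank(A − λI):
  rank(A − (5)·I) = 1, so dim ker(A − (5)·I) = n − 1 = 4

Summary:
  λ = 5: algebraic multiplicity = 5, geometric multiplicity = 4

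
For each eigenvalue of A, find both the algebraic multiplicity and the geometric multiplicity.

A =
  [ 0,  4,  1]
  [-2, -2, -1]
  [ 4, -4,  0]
λ = -2: alg = 1, geom = 1; λ = 0: alg = 2, geom = 1

Step 1 — factor the characteristic polynomial to read off the algebraic multiplicities:
  χ_A(x) = x^2*(x + 2)

Step 2 — compute geometric multiplicities via the rank-nullity identity g(λ) = n − rank(A − λI):
  rank(A − (-2)·I) = 2, so dim ker(A − (-2)·I) = n − 2 = 1
  rank(A − (0)·I) = 2, so dim ker(A − (0)·I) = n − 2 = 1

Summary:
  λ = -2: algebraic multiplicity = 1, geometric multiplicity = 1
  λ = 0: algebraic multiplicity = 2, geometric multiplicity = 1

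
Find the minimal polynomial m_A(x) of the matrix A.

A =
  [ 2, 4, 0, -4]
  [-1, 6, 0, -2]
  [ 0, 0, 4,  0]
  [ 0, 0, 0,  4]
x^2 - 8*x + 16

The characteristic polynomial is χ_A(x) = (x - 4)^4, so the eigenvalues are known. The minimal polynomial is
  m_A(x) = Π_λ (x − λ)^{k_λ}
where k_λ is the size of the *largest* Jordan block for λ (equivalently, the smallest k with (A − λI)^k v = 0 for every generalised eigenvector v of λ).

  λ = 4: largest Jordan block has size 2, contributing (x − 4)^2

So m_A(x) = (x - 4)^2 = x^2 - 8*x + 16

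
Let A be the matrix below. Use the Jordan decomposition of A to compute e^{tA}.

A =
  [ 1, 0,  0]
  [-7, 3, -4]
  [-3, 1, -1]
e^{tA} =
  [exp(t), 0, 0]
  [-t^2*exp(t) - 7*t*exp(t), 2*t*exp(t) + exp(t), -4*t*exp(t)]
  [-t^2*exp(t)/2 - 3*t*exp(t), t*exp(t), -2*t*exp(t) + exp(t)]

Strategy: write A = P · J · P⁻¹ where J is a Jordan canonical form, so e^{tA} = P · e^{tJ} · P⁻¹, and e^{tJ} can be computed block-by-block.

A has Jordan form
J =
  [1, 1, 0]
  [0, 1, 1]
  [0, 0, 1]
(up to reordering of blocks).

Per-block formulas:
  For a 3×3 Jordan block J_3(1): exp(t · J_3(1)) = e^(1t)·(I + t·N + (t^2/2)·N^2), where N is the 3×3 nilpotent shift.

After assembling e^{tJ} and conjugating by P, we get:

e^{tA} =
  [exp(t), 0, 0]
  [-t^2*exp(t) - 7*t*exp(t), 2*t*exp(t) + exp(t), -4*t*exp(t)]
  [-t^2*exp(t)/2 - 3*t*exp(t), t*exp(t), -2*t*exp(t) + exp(t)]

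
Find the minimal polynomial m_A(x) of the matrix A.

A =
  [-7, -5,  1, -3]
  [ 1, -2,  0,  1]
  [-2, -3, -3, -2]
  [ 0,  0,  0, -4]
x^3 + 12*x^2 + 48*x + 64

The characteristic polynomial is χ_A(x) = (x + 4)^4, so the eigenvalues are known. The minimal polynomial is
  m_A(x) = Π_λ (x − λ)^{k_λ}
where k_λ is the size of the *largest* Jordan block for λ (equivalently, the smallest k with (A − λI)^k v = 0 for every generalised eigenvector v of λ).

  λ = -4: largest Jordan block has size 3, contributing (x + 4)^3

So m_A(x) = (x + 4)^3 = x^3 + 12*x^2 + 48*x + 64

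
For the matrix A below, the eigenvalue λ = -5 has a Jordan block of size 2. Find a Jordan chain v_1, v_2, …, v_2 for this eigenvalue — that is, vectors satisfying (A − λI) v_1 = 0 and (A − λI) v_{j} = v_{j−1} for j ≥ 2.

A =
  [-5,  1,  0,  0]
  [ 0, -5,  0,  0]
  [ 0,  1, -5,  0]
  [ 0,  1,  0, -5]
A Jordan chain for λ = -5 of length 2:
v_1 = (1, 0, 1, 1)ᵀ
v_2 = (0, 1, 0, 0)ᵀ

Let N = A − (-5)·I. We want v_2 with N^2 v_2 = 0 but N^1 v_2 ≠ 0; then v_{j-1} := N · v_j for j = 2, …, 2.

Pick v_2 = (0, 1, 0, 0)ᵀ.
Then v_1 = N · v_2 = (1, 0, 1, 1)ᵀ.

Sanity check: (A − (-5)·I) v_1 = (0, 0, 0, 0)ᵀ = 0. ✓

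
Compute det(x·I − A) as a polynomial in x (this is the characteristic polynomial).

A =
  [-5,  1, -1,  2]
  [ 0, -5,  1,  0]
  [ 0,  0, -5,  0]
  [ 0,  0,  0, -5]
x^4 + 20*x^3 + 150*x^2 + 500*x + 625

Expanding det(x·I − A) (e.g. by cofactor expansion or by noting that A is similar to its Jordan form J, which has the same characteristic polynomial as A) gives
  χ_A(x) = x^4 + 20*x^3 + 150*x^2 + 500*x + 625
which factors as (x + 5)^4. The eigenvalues (with algebraic multiplicities) are λ = -5 with multiplicity 4.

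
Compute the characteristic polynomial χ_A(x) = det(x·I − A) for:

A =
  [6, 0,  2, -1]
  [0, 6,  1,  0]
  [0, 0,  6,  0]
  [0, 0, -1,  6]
x^4 - 24*x^3 + 216*x^2 - 864*x + 1296

Expanding det(x·I − A) (e.g. by cofactor expansion or by noting that A is similar to its Jordan form J, which has the same characteristic polynomial as A) gives
  χ_A(x) = x^4 - 24*x^3 + 216*x^2 - 864*x + 1296
which factors as (x - 6)^4. The eigenvalues (with algebraic multiplicities) are λ = 6 with multiplicity 4.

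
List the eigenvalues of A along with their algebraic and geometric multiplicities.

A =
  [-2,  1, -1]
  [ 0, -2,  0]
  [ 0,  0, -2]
λ = -2: alg = 3, geom = 2

Step 1 — factor the characteristic polynomial to read off the algebraic multiplicities:
  χ_A(x) = (x + 2)^3

Step 2 — compute geometric multiplicities via the rank-nullity identity g(λ) = n − rank(A − λI):
  rank(A − (-2)·I) = 1, so dim ker(A − (-2)·I) = n − 1 = 2

Summary:
  λ = -2: algebraic multiplicity = 3, geometric multiplicity = 2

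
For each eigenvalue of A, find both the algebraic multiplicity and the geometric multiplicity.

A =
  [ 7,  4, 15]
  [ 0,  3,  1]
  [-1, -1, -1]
λ = 3: alg = 3, geom = 1

Step 1 — factor the characteristic polynomial to read off the algebraic multiplicities:
  χ_A(x) = (x - 3)^3

Step 2 — compute geometric multiplicities via the rank-nullity identity g(λ) = n − rank(A − λI):
  rank(A − (3)·I) = 2, so dim ker(A − (3)·I) = n − 2 = 1

Summary:
  λ = 3: algebraic multiplicity = 3, geometric multiplicity = 1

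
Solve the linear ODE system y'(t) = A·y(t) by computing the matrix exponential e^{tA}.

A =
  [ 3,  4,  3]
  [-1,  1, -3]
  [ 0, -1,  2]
e^{tA} =
  [-3*t^2*exp(2*t)/2 + t*exp(2*t) + exp(2*t), -3*t^2*exp(2*t)/2 + 4*t*exp(2*t), -9*t^2*exp(2*t)/2 + 3*t*exp(2*t)]
  [-t*exp(2*t), -t*exp(2*t) + exp(2*t), -3*t*exp(2*t)]
  [t^2*exp(2*t)/2, t^2*exp(2*t)/2 - t*exp(2*t), 3*t^2*exp(2*t)/2 + exp(2*t)]

Strategy: write A = P · J · P⁻¹ where J is a Jordan canonical form, so e^{tA} = P · e^{tJ} · P⁻¹, and e^{tJ} can be computed block-by-block.

A has Jordan form
J =
  [2, 1, 0]
  [0, 2, 1]
  [0, 0, 2]
(up to reordering of blocks).

Per-block formulas:
  For a 3×3 Jordan block J_3(2): exp(t · J_3(2)) = e^(2t)·(I + t·N + (t^2/2)·N^2), where N is the 3×3 nilpotent shift.

After assembling e^{tJ} and conjugating by P, we get:

e^{tA} =
  [-3*t^2*exp(2*t)/2 + t*exp(2*t) + exp(2*t), -3*t^2*exp(2*t)/2 + 4*t*exp(2*t), -9*t^2*exp(2*t)/2 + 3*t*exp(2*t)]
  [-t*exp(2*t), -t*exp(2*t) + exp(2*t), -3*t*exp(2*t)]
  [t^2*exp(2*t)/2, t^2*exp(2*t)/2 - t*exp(2*t), 3*t^2*exp(2*t)/2 + exp(2*t)]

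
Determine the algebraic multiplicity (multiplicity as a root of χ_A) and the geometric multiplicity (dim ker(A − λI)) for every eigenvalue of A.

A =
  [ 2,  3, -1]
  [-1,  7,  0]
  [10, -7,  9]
λ = 6: alg = 3, geom = 1

Step 1 — factor the characteristic polynomial to read off the algebraic multiplicities:
  χ_A(x) = (x - 6)^3

Step 2 — compute geometric multiplicities via the rank-nullity identity g(λ) = n − rank(A − λI):
  rank(A − (6)·I) = 2, so dim ker(A − (6)·I) = n − 2 = 1

Summary:
  λ = 6: algebraic multiplicity = 3, geometric multiplicity = 1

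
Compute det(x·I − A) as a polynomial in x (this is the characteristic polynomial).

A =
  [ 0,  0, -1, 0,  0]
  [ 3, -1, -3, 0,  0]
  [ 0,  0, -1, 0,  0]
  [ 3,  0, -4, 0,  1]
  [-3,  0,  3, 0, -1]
x^5 + 3*x^4 + 3*x^3 + x^2

Expanding det(x·I − A) (e.g. by cofactor expansion or by noting that A is similar to its Jordan form J, which has the same characteristic polynomial as A) gives
  χ_A(x) = x^5 + 3*x^4 + 3*x^3 + x^2
which factors as x^2*(x + 1)^3. The eigenvalues (with algebraic multiplicities) are λ = -1 with multiplicity 3, λ = 0 with multiplicity 2.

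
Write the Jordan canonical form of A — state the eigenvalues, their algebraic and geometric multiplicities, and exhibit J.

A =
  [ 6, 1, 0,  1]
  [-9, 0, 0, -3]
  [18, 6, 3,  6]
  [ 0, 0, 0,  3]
J_2(3) ⊕ J_1(3) ⊕ J_1(3)

The characteristic polynomial is
  det(x·I − A) = x^4 - 12*x^3 + 54*x^2 - 108*x + 81 = (x - 3)^4

Eigenvalues and multiplicities (the geometric multiplicity of λ is n − rank(A − λI), which equals the number of Jordan blocks for λ):
  λ = 3: algebraic multiplicity = 4, geometric multiplicity = 3

Determining the block sizes for each eigenvalue:
  λ = 3: 3 blocks summing to 4 forces exactly one block of size 2 and the rest size 1 → block sizes [2, 1, 1]

Assembling the blocks gives a Jordan form
J =
  [3, 1, 0, 0]
  [0, 3, 0, 0]
  [0, 0, 3, 0]
  [0, 0, 0, 3]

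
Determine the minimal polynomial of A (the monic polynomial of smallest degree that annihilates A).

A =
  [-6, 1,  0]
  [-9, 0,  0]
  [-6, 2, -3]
x^2 + 6*x + 9

The characteristic polynomial is χ_A(x) = (x + 3)^3, so the eigenvalues are known. The minimal polynomial is
  m_A(x) = Π_λ (x − λ)^{k_λ}
where k_λ is the size of the *largest* Jordan block for λ (equivalently, the smallest k with (A − λI)^k v = 0 for every generalised eigenvector v of λ).

  λ = -3: largest Jordan block has size 2, contributing (x + 3)^2

So m_A(x) = (x + 3)^2 = x^2 + 6*x + 9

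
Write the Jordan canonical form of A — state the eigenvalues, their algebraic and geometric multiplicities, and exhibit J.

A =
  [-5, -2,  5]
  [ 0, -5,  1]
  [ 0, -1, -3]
J_1(-5) ⊕ J_2(-4)

The characteristic polynomial is
  det(x·I − A) = x^3 + 13*x^2 + 56*x + 80 = (x + 4)^2*(x + 5)

Eigenvalues and multiplicities (the geometric multiplicity of λ is n − rank(A − λI), which equals the number of Jordan blocks for λ):
  λ = -5: algebraic multiplicity = 1, geometric multiplicity = 1
  λ = -4: algebraic multiplicity = 2, geometric multiplicity = 1

Determining the block sizes for each eigenvalue:
  λ = -5: one block (gm = 1), so the single block has size am = 1 → block sizes [1]
  λ = -4: one block (gm = 1), so the single block has size am = 2 → block sizes [2]

Assembling the blocks gives a Jordan form
J =
  [-5,  0,  0]
  [ 0, -4,  1]
  [ 0,  0, -4]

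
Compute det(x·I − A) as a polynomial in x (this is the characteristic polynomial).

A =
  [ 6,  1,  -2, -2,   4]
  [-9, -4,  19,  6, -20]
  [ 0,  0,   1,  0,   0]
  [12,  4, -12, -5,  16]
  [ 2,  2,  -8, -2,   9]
x^5 - 7*x^4 + 18*x^3 - 22*x^2 + 13*x - 3

Expanding det(x·I − A) (e.g. by cofactor expansion or by noting that A is similar to its Jordan form J, which has the same characteristic polynomial as A) gives
  χ_A(x) = x^5 - 7*x^4 + 18*x^3 - 22*x^2 + 13*x - 3
which factors as (x - 3)*(x - 1)^4. The eigenvalues (with algebraic multiplicities) are λ = 1 with multiplicity 4, λ = 3 with multiplicity 1.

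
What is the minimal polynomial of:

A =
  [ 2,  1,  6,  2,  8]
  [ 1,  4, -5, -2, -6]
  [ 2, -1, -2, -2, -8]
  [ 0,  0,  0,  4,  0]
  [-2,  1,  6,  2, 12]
x^3 - 12*x^2 + 48*x - 64

The characteristic polynomial is χ_A(x) = (x - 4)^5, so the eigenvalues are known. The minimal polynomial is
  m_A(x) = Π_λ (x − λ)^{k_λ}
where k_λ is the size of the *largest* Jordan block for λ (equivalently, the smallest k with (A − λI)^k v = 0 for every generalised eigenvector v of λ).

  λ = 4: largest Jordan block has size 3, contributing (x − 4)^3

So m_A(x) = (x - 4)^3 = x^3 - 12*x^2 + 48*x - 64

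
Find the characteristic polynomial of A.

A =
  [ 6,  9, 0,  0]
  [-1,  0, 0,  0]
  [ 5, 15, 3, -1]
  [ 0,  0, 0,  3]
x^4 - 12*x^3 + 54*x^2 - 108*x + 81

Expanding det(x·I − A) (e.g. by cofactor expansion or by noting that A is similar to its Jordan form J, which has the same characteristic polynomial as A) gives
  χ_A(x) = x^4 - 12*x^3 + 54*x^2 - 108*x + 81
which factors as (x - 3)^4. The eigenvalues (with algebraic multiplicities) are λ = 3 with multiplicity 4.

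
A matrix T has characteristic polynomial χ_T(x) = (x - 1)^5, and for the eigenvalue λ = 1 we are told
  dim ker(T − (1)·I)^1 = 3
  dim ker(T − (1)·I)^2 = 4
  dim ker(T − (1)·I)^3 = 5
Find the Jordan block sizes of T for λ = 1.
Block sizes for λ = 1: [3, 1, 1]

From the dimensions of kernels of powers, the number of Jordan blocks of size at least j is d_j − d_{j−1} where d_j = dim ker(N^j) (with d_0 = 0). Computing the differences gives [3, 1, 1].
The number of blocks of size exactly k is (#blocks of size ≥ k) − (#blocks of size ≥ k + 1), so the partition is: 2 block(s) of size 1, 1 block(s) of size 3.
In nonincreasing order the block sizes are [3, 1, 1].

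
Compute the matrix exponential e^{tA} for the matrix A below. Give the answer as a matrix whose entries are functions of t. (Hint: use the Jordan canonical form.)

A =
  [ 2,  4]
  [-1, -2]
e^{tA} =
  [2*t + 1, 4*t]
  [-t, 1 - 2*t]

Strategy: write A = P · J · P⁻¹ where J is a Jordan canonical form, so e^{tA} = P · e^{tJ} · P⁻¹, and e^{tJ} can be computed block-by-block.

A has Jordan form
J =
  [0, 1]
  [0, 0]
(up to reordering of blocks).

Per-block formulas:
  For a 2×2 Jordan block J_2(0): exp(t · J_2(0)) = e^(0t)·(I + t·N), where N is the 2×2 nilpotent shift.

After assembling e^{tJ} and conjugating by P, we get:

e^{tA} =
  [2*t + 1, 4*t]
  [-t, 1 - 2*t]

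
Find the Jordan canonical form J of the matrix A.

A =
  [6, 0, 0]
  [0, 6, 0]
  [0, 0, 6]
J_1(6) ⊕ J_1(6) ⊕ J_1(6)

The characteristic polynomial is
  det(x·I − A) = x^3 - 18*x^2 + 108*x - 216 = (x - 6)^3

Eigenvalues and multiplicities (the geometric multiplicity of λ is n − rank(A − λI), which equals the number of Jordan blocks for λ):
  λ = 6: algebraic multiplicity = 3, geometric multiplicity = 3

Determining the block sizes for each eigenvalue:
  λ = 6: gm = am = 3, so every block has size 1 → block sizes [1, 1, 1]

Assembling the blocks gives a Jordan form
J =
  [6, 0, 0]
  [0, 6, 0]
  [0, 0, 6]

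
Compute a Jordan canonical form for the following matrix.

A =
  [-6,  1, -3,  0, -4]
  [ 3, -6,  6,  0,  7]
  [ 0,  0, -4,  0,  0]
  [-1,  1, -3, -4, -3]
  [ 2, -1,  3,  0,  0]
J_3(-4) ⊕ J_1(-4) ⊕ J_1(-4)

The characteristic polynomial is
  det(x·I − A) = x^5 + 20*x^4 + 160*x^3 + 640*x^2 + 1280*x + 1024 = (x + 4)^5

Eigenvalues and multiplicities (the geometric multiplicity of λ is n − rank(A − λI), which equals the number of Jordan blocks for λ):
  λ = -4: algebraic multiplicity = 5, geometric multiplicity = 3

Determining the block sizes for each eigenvalue:
  λ = -4: with am = 5 and gm = 3, the partition is not yet determined (e.g. several partitions of 5 into 3 parts exist). Let N = A − (-4)·I. Computing rank(N^1) = 2, rank(N^2) = 1, rank(N^3) = 0; the number of blocks of size ≥ j is rank(N^{j−1}) − rank(N^j), giving [3, 1, 1]. So we have 1 block(s) of size 3, 2 block(s) of size 1 → block sizes [3, 1, 1]

Assembling the blocks gives a Jordan form
J =
  [-4,  1,  0,  0,  0]
  [ 0, -4,  1,  0,  0]
  [ 0,  0, -4,  0,  0]
  [ 0,  0,  0, -4,  0]
  [ 0,  0,  0,  0, -4]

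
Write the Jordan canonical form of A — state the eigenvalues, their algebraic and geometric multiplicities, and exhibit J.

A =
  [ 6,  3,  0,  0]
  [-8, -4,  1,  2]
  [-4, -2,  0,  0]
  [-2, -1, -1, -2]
J_3(0) ⊕ J_1(0)

The characteristic polynomial is
  det(x·I − A) = x^4

Eigenvalues and multiplicities (the geometric multiplicity of λ is n − rank(A − λI), which equals the number of Jordan blocks for λ):
  λ = 0: algebraic multiplicity = 4, geometric multiplicity = 2

Determining the block sizes for each eigenvalue:
  λ = 0: with am = 4 and gm = 2, the partition is not yet determined (e.g. several partitions of 4 into 2 parts exist). Let N = A − (0)·I. Computing rank(N^1) = 2, rank(N^2) = 1, rank(N^3) = 0; the number of blocks of size ≥ j is rank(N^{j−1}) − rank(N^j), giving [2, 1, 1]. So we have 1 block(s) of size 3, 1 block(s) of size 1 → block sizes [3, 1]

Assembling the blocks gives a Jordan form
J =
  [0, 1, 0, 0]
  [0, 0, 1, 0]
  [0, 0, 0, 0]
  [0, 0, 0, 0]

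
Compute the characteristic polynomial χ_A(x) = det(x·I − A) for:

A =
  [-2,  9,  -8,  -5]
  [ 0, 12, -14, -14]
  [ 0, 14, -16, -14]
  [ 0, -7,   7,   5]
x^4 + x^3 - 18*x^2 - 52*x - 40

Expanding det(x·I − A) (e.g. by cofactor expansion or by noting that A is similar to its Jordan form J, which has the same characteristic polynomial as A) gives
  χ_A(x) = x^4 + x^3 - 18*x^2 - 52*x - 40
which factors as (x - 5)*(x + 2)^3. The eigenvalues (with algebraic multiplicities) are λ = -2 with multiplicity 3, λ = 5 with multiplicity 1.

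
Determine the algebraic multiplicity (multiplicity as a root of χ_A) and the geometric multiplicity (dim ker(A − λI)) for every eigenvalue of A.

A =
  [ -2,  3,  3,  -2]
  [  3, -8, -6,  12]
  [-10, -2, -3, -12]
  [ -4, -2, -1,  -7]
λ = -5: alg = 4, geom = 2

Step 1 — factor the characteristic polynomial to read off the algebraic multiplicities:
  χ_A(x) = (x + 5)^4

Step 2 — compute geometric multiplicities via the rank-nullity identity g(λ) = n − rank(A − λI):
  rank(A − (-5)·I) = 2, so dim ker(A − (-5)·I) = n − 2 = 2

Summary:
  λ = -5: algebraic multiplicity = 4, geometric multiplicity = 2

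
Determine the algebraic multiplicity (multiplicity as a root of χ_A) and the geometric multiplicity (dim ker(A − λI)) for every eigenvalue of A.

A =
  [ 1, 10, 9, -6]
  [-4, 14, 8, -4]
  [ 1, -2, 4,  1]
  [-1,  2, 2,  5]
λ = 6: alg = 4, geom = 2

Step 1 — factor the characteristic polynomial to read off the algebraic multiplicities:
  χ_A(x) = (x - 6)^4

Step 2 — compute geometric multiplicities via the rank-nullity identity g(λ) = n − rank(A − λI):
  rank(A − (6)·I) = 2, so dim ker(A − (6)·I) = n − 2 = 2

Summary:
  λ = 6: algebraic multiplicity = 4, geometric multiplicity = 2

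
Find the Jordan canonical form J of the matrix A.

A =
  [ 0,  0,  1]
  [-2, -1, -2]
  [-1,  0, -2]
J_2(-1) ⊕ J_1(-1)

The characteristic polynomial is
  det(x·I − A) = x^3 + 3*x^2 + 3*x + 1 = (x + 1)^3

Eigenvalues and multiplicities (the geometric multiplicity of λ is n − rank(A − λI), which equals the number of Jordan blocks for λ):
  λ = -1: algebraic multiplicity = 3, geometric multiplicity = 2

Determining the block sizes for each eigenvalue:
  λ = -1: 2 blocks summing to 3 forces exactly one block of size 2 and the rest size 1 → block sizes [2, 1]

Assembling the blocks gives a Jordan form
J =
  [-1,  1,  0]
  [ 0, -1,  0]
  [ 0,  0, -1]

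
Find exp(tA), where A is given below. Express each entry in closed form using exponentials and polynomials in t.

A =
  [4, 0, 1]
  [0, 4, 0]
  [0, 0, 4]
e^{tA} =
  [exp(4*t), 0, t*exp(4*t)]
  [0, exp(4*t), 0]
  [0, 0, exp(4*t)]

Strategy: write A = P · J · P⁻¹ where J is a Jordan canonical form, so e^{tA} = P · e^{tJ} · P⁻¹, and e^{tJ} can be computed block-by-block.

A has Jordan form
J =
  [4, 1, 0]
  [0, 4, 0]
  [0, 0, 4]
(up to reordering of blocks).

Per-block formulas:
  For a 1×1 block at λ = 4: exp(t · [4]) = [e^(4t)].
  For a 2×2 Jordan block J_2(4): exp(t · J_2(4)) = e^(4t)·(I + t·N), where N is the 2×2 nilpotent shift.

After assembling e^{tJ} and conjugating by P, we get:

e^{tA} =
  [exp(4*t), 0, t*exp(4*t)]
  [0, exp(4*t), 0]
  [0, 0, exp(4*t)]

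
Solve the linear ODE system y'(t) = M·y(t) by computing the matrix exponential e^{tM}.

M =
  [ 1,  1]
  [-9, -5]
e^{tM} =
  [3*t*exp(-2*t) + exp(-2*t), t*exp(-2*t)]
  [-9*t*exp(-2*t), -3*t*exp(-2*t) + exp(-2*t)]

Strategy: write M = P · J · P⁻¹ where J is a Jordan canonical form, so e^{tM} = P · e^{tJ} · P⁻¹, and e^{tJ} can be computed block-by-block.

M has Jordan form
J =
  [-2,  1]
  [ 0, -2]
(up to reordering of blocks).

Per-block formulas:
  For a 2×2 Jordan block J_2(-2): exp(t · J_2(-2)) = e^(-2t)·(I + t·N), where N is the 2×2 nilpotent shift.

After assembling e^{tJ} and conjugating by P, we get:

e^{tM} =
  [3*t*exp(-2*t) + exp(-2*t), t*exp(-2*t)]
  [-9*t*exp(-2*t), -3*t*exp(-2*t) + exp(-2*t)]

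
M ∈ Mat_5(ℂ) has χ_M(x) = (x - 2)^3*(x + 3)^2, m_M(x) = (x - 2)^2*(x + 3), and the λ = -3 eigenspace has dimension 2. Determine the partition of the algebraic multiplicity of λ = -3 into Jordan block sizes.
Block sizes for λ = -3: [1, 1]

Step 1 — from the characteristic polynomial, algebraic multiplicity of λ = -3 is 2. From dim ker(M − (-3)·I) = 2, there are exactly 2 Jordan blocks for λ = -3.
Step 2 — from the minimal polynomial, the factor (x + 3) tells us the largest block for λ = -3 has size 1.
Step 3 — with total size 2, 2 blocks, and largest block 1, the block sizes (in nonincreasing order) are [1, 1].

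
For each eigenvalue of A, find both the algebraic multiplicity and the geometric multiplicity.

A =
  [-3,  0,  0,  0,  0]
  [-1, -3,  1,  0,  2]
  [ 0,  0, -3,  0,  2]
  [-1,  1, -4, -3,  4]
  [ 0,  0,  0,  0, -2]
λ = -3: alg = 4, geom = 2; λ = -2: alg = 1, geom = 1

Step 1 — factor the characteristic polynomial to read off the algebraic multiplicities:
  χ_A(x) = (x + 2)*(x + 3)^4

Step 2 — compute geometric multiplicities via the rank-nullity identity g(λ) = n − rank(A − λI):
  rank(A − (-3)·I) = 3, so dim ker(A − (-3)·I) = n − 3 = 2
  rank(A − (-2)·I) = 4, so dim ker(A − (-2)·I) = n − 4 = 1

Summary:
  λ = -3: algebraic multiplicity = 4, geometric multiplicity = 2
  λ = -2: algebraic multiplicity = 1, geometric multiplicity = 1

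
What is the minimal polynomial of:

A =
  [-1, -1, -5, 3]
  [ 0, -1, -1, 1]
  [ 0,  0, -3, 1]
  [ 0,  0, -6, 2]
x^4 + 3*x^3 + 3*x^2 + x

The characteristic polynomial is χ_A(x) = x*(x + 1)^3, so the eigenvalues are known. The minimal polynomial is
  m_A(x) = Π_λ (x − λ)^{k_λ}
where k_λ is the size of the *largest* Jordan block for λ (equivalently, the smallest k with (A − λI)^k v = 0 for every generalised eigenvector v of λ).

  λ = -1: largest Jordan block has size 3, contributing (x + 1)^3
  λ = 0: largest Jordan block has size 1, contributing (x − 0)

So m_A(x) = x*(x + 1)^3 = x^4 + 3*x^3 + 3*x^2 + x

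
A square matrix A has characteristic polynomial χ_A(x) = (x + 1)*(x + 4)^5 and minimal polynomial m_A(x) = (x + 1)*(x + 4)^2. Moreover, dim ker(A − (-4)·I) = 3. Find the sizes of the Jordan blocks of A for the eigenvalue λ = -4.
Block sizes for λ = -4: [2, 2, 1]

Step 1 — from the characteristic polynomial, algebraic multiplicity of λ = -4 is 5. From dim ker(A − (-4)·I) = 3, there are exactly 3 Jordan blocks for λ = -4.
Step 2 — from the minimal polynomial, the factor (x + 4)^2 tells us the largest block for λ = -4 has size 2.
Step 3 — with total size 5, 3 blocks, and largest block 2, the block sizes (in nonincreasing order) are [2, 2, 1].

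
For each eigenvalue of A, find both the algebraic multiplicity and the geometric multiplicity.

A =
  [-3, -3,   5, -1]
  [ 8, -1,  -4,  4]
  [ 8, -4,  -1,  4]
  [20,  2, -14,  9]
λ = -1: alg = 2, geom = 1; λ = 3: alg = 2, geom = 2

Step 1 — factor the characteristic polynomial to read off the algebraic multiplicities:
  χ_A(x) = (x - 3)^2*(x + 1)^2

Step 2 — compute geometric multiplicities via the rank-nullity identity g(λ) = n − rank(A − λI):
  rank(A − (-1)·I) = 3, so dim ker(A − (-1)·I) = n − 3 = 1
  rank(A − (3)·I) = 2, so dim ker(A − (3)·I) = n − 2 = 2

Summary:
  λ = -1: algebraic multiplicity = 2, geometric multiplicity = 1
  λ = 3: algebraic multiplicity = 2, geometric multiplicity = 2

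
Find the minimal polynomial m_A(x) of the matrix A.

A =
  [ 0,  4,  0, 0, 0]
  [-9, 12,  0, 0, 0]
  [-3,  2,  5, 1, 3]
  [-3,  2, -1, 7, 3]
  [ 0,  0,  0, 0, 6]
x^2 - 12*x + 36

The characteristic polynomial is χ_A(x) = (x - 6)^5, so the eigenvalues are known. The minimal polynomial is
  m_A(x) = Π_λ (x − λ)^{k_λ}
where k_λ is the size of the *largest* Jordan block for λ (equivalently, the smallest k with (A − λI)^k v = 0 for every generalised eigenvector v of λ).

  λ = 6: largest Jordan block has size 2, contributing (x − 6)^2

So m_A(x) = (x - 6)^2 = x^2 - 12*x + 36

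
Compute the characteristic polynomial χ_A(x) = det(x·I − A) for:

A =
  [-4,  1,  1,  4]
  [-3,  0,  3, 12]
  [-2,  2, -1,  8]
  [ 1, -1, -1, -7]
x^4 + 12*x^3 + 54*x^2 + 108*x + 81

Expanding det(x·I − A) (e.g. by cofactor expansion or by noting that A is similar to its Jordan form J, which has the same characteristic polynomial as A) gives
  χ_A(x) = x^4 + 12*x^3 + 54*x^2 + 108*x + 81
which factors as (x + 3)^4. The eigenvalues (with algebraic multiplicities) are λ = -3 with multiplicity 4.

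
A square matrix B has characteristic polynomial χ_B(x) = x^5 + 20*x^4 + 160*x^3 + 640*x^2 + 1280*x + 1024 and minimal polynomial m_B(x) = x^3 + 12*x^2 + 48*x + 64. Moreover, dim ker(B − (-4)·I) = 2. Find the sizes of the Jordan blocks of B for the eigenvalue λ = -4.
Block sizes for λ = -4: [3, 2]

Step 1 — from the characteristic polynomial, algebraic multiplicity of λ = -4 is 5. From dim ker(B − (-4)·I) = 2, there are exactly 2 Jordan blocks for λ = -4.
Step 2 — from the minimal polynomial, the factor (x + 4)^3 tells us the largest block for λ = -4 has size 3.
Step 3 — with total size 5, 2 blocks, and largest block 3, the block sizes (in nonincreasing order) are [3, 2].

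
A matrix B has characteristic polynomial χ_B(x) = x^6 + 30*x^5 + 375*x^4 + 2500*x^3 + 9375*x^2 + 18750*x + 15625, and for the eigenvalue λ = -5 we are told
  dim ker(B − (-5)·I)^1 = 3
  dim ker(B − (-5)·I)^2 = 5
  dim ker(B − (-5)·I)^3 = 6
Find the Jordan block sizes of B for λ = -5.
Block sizes for λ = -5: [3, 2, 1]

From the dimensions of kernels of powers, the number of Jordan blocks of size at least j is d_j − d_{j−1} where d_j = dim ker(N^j) (with d_0 = 0). Computing the differences gives [3, 2, 1].
The number of blocks of size exactly k is (#blocks of size ≥ k) − (#blocks of size ≥ k + 1), so the partition is: 1 block(s) of size 1, 1 block(s) of size 2, 1 block(s) of size 3.
In nonincreasing order the block sizes are [3, 2, 1].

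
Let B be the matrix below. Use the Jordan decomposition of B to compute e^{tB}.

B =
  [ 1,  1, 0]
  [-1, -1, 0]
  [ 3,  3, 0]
e^{tB} =
  [t + 1, t, 0]
  [-t, 1 - t, 0]
  [3*t, 3*t, 1]

Strategy: write B = P · J · P⁻¹ where J is a Jordan canonical form, so e^{tB} = P · e^{tJ} · P⁻¹, and e^{tJ} can be computed block-by-block.

B has Jordan form
J =
  [0, 1, 0]
  [0, 0, 0]
  [0, 0, 0]
(up to reordering of blocks).

Per-block formulas:
  For a 1×1 block at λ = 0: exp(t · [0]) = [e^(0t)].
  For a 2×2 Jordan block J_2(0): exp(t · J_2(0)) = e^(0t)·(I + t·N), where N is the 2×2 nilpotent shift.

After assembling e^{tJ} and conjugating by P, we get:

e^{tB} =
  [t + 1, t, 0]
  [-t, 1 - t, 0]
  [3*t, 3*t, 1]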